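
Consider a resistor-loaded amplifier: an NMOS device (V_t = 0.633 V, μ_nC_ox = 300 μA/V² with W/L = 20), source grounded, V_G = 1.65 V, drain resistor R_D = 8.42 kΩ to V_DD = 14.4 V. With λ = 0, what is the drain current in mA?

I_D = 1.67 mA

V_GS = V_G = 1.65 V, so V_ov = 1.65 − 0.633 = 1.02 V.
k_n = μ_nC_ox · (W/L) = 6 mA/V².
Assume saturation: I_D = ½ k_n V_ov² = 0.5 × 6 × 1.02² = 3.1 mA, giving V_DS = V_DD − I_D R_D = 14.4 − 3.1 × 8.42 = -11.7 V.
But -11.7 V < V_ov = 1.02 V, so the device is actually in triode.
In triode I_D = k_n[V_ov V_DS − ½ V_DS²] and I_D = (V_DD − V_DS)/R_D. Equating: 25.3 V_DS² − 52.38 V_DS + 14.4 = 0, giving V_DS = 0.326 V (the root below V_ov).
I_D = (14.4 − 0.326) / 8.42 = 1.67 mA.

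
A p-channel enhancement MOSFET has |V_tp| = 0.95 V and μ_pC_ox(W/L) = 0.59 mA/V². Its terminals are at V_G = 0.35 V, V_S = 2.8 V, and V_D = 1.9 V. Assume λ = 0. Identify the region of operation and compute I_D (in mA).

V_SG = V_S − V_G = 2.8 − 0.35 = 2.45 V; V_SD = V_S − V_D = 2.8 − 1.9 = 0.9 V.
V_ov = V_SG − |V_tp| = 2.45 − 0.95 = 1.5 V.
Since V_SD = 0.9 V < V_ov = 1.5 V, the device is in the triode region.
I_D = k_p [V_ov · V_SD − ½ V_SD²] = 0.59 × [1.5 × 0.9 − 0.5 × 0.9²] = 0.558 mA.

Triode; I_D = 0.558 mA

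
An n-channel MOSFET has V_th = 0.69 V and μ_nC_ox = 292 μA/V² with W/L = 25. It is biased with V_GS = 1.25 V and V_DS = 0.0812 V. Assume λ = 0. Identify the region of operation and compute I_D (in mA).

k_n = μ_nC_ox · (W/L) = 7.3 mA/V².
V_ov = V_GS − V_th = 1.25 − 0.69 = 0.56 V.
Since V_DS = 0.0812 V < V_ov = 0.56 V, the device is in the triode region.
I_D = k_n [V_ov · V_DS − ½ V_DS²] = 7.3 × [0.56 × 0.0812 − 0.5 × 0.0812²] = 0.308 mA.

Triode; I_D = 0.308 mA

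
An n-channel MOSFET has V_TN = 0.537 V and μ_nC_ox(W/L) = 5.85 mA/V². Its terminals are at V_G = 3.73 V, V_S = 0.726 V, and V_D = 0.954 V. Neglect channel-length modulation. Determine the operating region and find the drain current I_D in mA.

V_GS = V_G − V_S = 3.73 − 0.726 = 3 V; V_DS = V_D − V_S = 0.954 − 0.726 = 0.228 V.
V_ov = V_GS − V_TN = 3 − 0.537 = 2.47 V.
Since V_DS = 0.228 V < V_ov = 2.47 V, the device is in the triode region.
I_D = k_n [V_ov · V_DS − ½ V_DS²] = 5.85 × [2.47 × 0.228 − 0.5 × 0.228²] = 3.14 mA.

Triode; I_D = 3.14 mA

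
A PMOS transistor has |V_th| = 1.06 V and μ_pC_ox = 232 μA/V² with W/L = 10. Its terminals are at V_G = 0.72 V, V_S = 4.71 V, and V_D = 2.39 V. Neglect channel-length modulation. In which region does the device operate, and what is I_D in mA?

Triode; I_D = 9.53 mA

V_SG = V_S − V_G = 4.71 − 0.72 = 3.99 V; V_SD = V_S − V_D = 4.71 − 2.39 = 2.32 V.
k_p = μ_pC_ox · (W/L) = 2.32 mA/V².
V_ov = V_SG − |V_th| = 3.99 − 1.06 = 2.93 V.
Since V_SD = 2.32 V < V_ov = 2.93 V, the device is in the triode region.
I_D = k_p [V_ov · V_SD − ½ V_SD²] = 2.32 × [2.93 × 2.32 − 0.5 × 2.32²] = 9.53 mA.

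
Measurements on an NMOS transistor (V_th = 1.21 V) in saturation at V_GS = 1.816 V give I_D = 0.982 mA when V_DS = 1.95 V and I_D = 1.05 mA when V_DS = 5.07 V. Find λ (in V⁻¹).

λ = 0.0232 V⁻¹

With V_GS fixed, I_D ∝ (1 + λ V_DS) in saturation, so I_D2/I_D1 = (1 + λ V_DS2)/(1 + λ V_DS1).
1.05/0.982 = 1.069 = (1 + 5.07 λ)/(1 + 1.95 λ).
Solving: λ (I_D1 V_DS2 − I_D2 V_DS1) = I_D2 − I_D1, so λ = (1.05 − 0.982) / (0.982 × 5.07 − 1.05 × 1.95) = 0.068 / 2.93 = 0.0232 V⁻¹.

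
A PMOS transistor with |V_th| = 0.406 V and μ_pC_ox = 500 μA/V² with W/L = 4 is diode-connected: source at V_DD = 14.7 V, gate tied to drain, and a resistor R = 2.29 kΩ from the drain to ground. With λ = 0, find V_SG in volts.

V_SG = 2.70 V

With gate tied to drain, V_SG = V_SD ≥ V_SG − |V_th|, so the device is in saturation.
k_p = μ_pC_ox · (W/L) = 2 mA/V².
KCL at the drain: ½ k_p (V_SG − |V_th|)² = (V_DD − V_SG)/R.
Let x = V_SG − 0.406. Then 2.29 x² + x − 14.29 = 0, giving x = 2.29 V (positive root), so V_SG = 2.7 V.
I_D = (V_DD − V_SG)/R = (14.7 − 2.7) / 2.29 = 5.24 mA.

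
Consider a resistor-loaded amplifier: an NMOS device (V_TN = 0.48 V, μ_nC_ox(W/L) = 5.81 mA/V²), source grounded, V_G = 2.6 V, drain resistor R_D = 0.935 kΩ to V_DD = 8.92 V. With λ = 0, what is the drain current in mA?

I_D = 8.60 mA

V_GS = V_G = 2.6 V, so V_ov = 2.6 − 0.48 = 2.12 V.
Assume saturation: I_D = ½ k_n V_ov² = 0.5 × 5.81 × 2.12² = 13.1 mA, giving V_DS = V_DD − I_D R_D = 8.92 − 13.1 × 0.935 = -3.29 V.
But -3.29 V < V_ov = 2.12 V, so the device is actually in triode.
In triode I_D = k_n[V_ov V_DS − ½ V_DS²] and I_D = (V_DD − V_DS)/R_D. Equating: 2.72 V_DS² − 12.52 V_DS + 8.92 = 0, giving V_DS = 0.881 V (the root below V_ov).
I_D = (8.92 − 0.881) / 0.935 = 8.6 mA.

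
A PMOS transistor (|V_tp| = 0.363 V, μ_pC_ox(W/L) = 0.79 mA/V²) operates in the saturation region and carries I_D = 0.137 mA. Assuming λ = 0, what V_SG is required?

In saturation I_D = ½ k_p (V_SG − |V_tp|)², so V_SG − |V_tp| = √(2 I_D / k_p) = √(2 × 0.137 / 0.79) = 0.589 V.
V_SG = 0.363 + 0.589 = 0.952 V.

V_SG = 0.952 V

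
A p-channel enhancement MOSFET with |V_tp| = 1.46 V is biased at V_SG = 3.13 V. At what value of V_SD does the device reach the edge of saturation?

V_SD,sat = 1.67 V

The boundary between triode and saturation is V_SD = V_SG − |V_tp| = V_ov.
V_ov = 3.13 − 1.46 = 1.67 V.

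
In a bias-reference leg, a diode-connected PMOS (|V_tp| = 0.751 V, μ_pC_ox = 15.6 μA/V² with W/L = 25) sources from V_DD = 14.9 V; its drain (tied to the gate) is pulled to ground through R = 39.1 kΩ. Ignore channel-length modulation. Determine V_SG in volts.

V_SG = 2.05 V

With gate tied to drain, V_SG = V_SD ≥ V_SG − |V_tp|, so the device is in saturation.
k_p = μ_pC_ox · (W/L) = 0.39 mA/V².
KCL at the drain: ½ k_p (V_SG − |V_tp|)² = (V_DD − V_SG)/R.
Let x = V_SG − 0.751. Then 7.62 x² + x − 14.15 = 0, giving x = 1.3 V (positive root), so V_SG = 2.05 V.
I_D = (V_DD − V_SG)/R = (14.9 − 2.05) / 39.1 = 0.329 mA.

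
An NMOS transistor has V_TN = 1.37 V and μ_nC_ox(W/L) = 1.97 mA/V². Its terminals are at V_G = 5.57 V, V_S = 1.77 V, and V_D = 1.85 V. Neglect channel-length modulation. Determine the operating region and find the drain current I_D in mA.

Triode; I_D = 0.377 mA

V_GS = V_G − V_S = 5.57 − 1.77 = 3.8 V; V_DS = V_D − V_S = 1.85 − 1.77 = 0.08 V.
V_ov = V_GS − V_TN = 3.8 − 1.37 = 2.43 V.
Since V_DS = 0.08 V < V_ov = 2.43 V, the device is in the triode region.
I_D = k_n [V_ov · V_DS − ½ V_DS²] = 1.97 × [2.43 × 0.08 − 0.5 × 0.08²] = 0.377 mA.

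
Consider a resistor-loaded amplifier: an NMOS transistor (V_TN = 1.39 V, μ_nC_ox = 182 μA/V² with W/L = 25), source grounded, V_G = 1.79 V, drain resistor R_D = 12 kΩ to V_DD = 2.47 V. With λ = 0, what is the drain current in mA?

V_GS = V_G = 1.79 V, so V_ov = 1.79 − 1.39 = 0.4 V.
k_n = μ_nC_ox · (W/L) = 4.55 mA/V².
Assume saturation: I_D = ½ k_n V_ov² = 0.5 × 4.55 × 0.4² = 0.364 mA, giving V_DS = V_DD − I_D R_D = 2.47 − 0.364 × 12 = -1.9 V.
But -1.9 V < V_ov = 0.4 V, so the device is actually in triode.
In triode I_D = k_n[V_ov V_DS − ½ V_DS²] and I_D = (V_DD − V_DS)/R_D. Equating: 27.3 V_DS² − 22.84 V_DS + 2.47 = 0, giving V_DS = 0.128 V (the root below V_ov).
I_D = (2.47 − 0.128) / 12 = 0.195 mA.

I_D = 0.195 mA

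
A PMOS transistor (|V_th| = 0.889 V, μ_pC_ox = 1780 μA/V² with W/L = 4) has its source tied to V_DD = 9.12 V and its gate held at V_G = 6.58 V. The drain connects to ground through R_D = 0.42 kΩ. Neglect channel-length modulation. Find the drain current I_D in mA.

I_D = 9.70 mA

V_SG = V_DD − V_G = 9.12 − 6.58 = 2.54 V, so V_ov = 2.54 − 0.889 = 1.65 V.
k_p = μ_pC_ox · (W/L) = 7.12 mA/V².
Assume saturation: I_D = ½ k_p V_ov² = 0.5 × 7.12 × 1.65² = 9.7 mA, giving V_SD = V_DD − I_D R_D = 9.12 − 9.7 × 0.42 = 5.04 V.
V_SD = 5.04 V ≥ V_ov = 1.65 V, confirming saturation.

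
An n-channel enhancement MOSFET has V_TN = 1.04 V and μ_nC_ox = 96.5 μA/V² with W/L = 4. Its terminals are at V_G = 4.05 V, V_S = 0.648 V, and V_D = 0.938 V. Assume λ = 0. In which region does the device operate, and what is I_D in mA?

V_GS = V_G − V_S = 4.05 − 0.648 = 3.4 V; V_DS = V_D − V_S = 0.938 − 0.648 = 0.29 V.
k_n = μ_nC_ox · (W/L) = 0.386 mA/V².
V_ov = V_GS − V_TN = 3.4 − 1.04 = 2.36 V.
Since V_DS = 0.29 V < V_ov = 2.36 V, the device is in the triode region.
I_D = k_n [V_ov · V_DS − ½ V_DS²] = 0.386 × [2.36 × 0.29 − 0.5 × 0.29²] = 0.248 mA.

Triode; I_D = 0.248 mA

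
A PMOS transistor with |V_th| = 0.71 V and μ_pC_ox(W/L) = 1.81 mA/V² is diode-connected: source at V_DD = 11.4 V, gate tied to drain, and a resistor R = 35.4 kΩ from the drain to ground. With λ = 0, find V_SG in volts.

With gate tied to drain, V_SG = V_SD ≥ V_SG − |V_th|, so the device is in saturation.
KCL at the drain: ½ k_p (V_SG − |V_th|)² = (V_DD − V_SG)/R.
Let x = V_SG − 0.71. Then 32 x² + x − 10.69 = 0, giving x = 0.562 V (positive root), so V_SG = 1.27 V.
I_D = (V_DD − V_SG)/R = (11.4 − 1.27) / 35.4 = 0.286 mA.

V_SG = 1.27 V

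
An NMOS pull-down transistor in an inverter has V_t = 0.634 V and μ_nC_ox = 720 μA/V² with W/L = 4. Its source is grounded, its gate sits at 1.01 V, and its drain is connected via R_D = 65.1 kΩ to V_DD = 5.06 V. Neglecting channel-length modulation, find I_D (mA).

I_D = 0.0765 mA

V_GS = V_G = 1.01 V, so V_ov = 1.01 − 0.634 = 0.376 V.
k_n = μ_nC_ox · (W/L) = 2.88 mA/V².
Assume saturation: I_D = ½ k_n V_ov² = 0.5 × 2.88 × 0.376² = 0.204 mA, giving V_DS = V_DD − I_D R_D = 5.06 − 0.204 × 65.1 = -8.19 V.
But -8.19 V < V_ov = 0.376 V, so the device is actually in triode.
In triode I_D = k_n[V_ov V_DS − ½ V_DS²] and I_D = (V_DD − V_DS)/R_D. Equating: 93.7 V_DS² − 71.5 V_DS + 5.06 = 0, giving V_DS = 0.0789 V (the root below V_ov).
I_D = (5.06 − 0.0789) / 65.1 = 0.0765 mA.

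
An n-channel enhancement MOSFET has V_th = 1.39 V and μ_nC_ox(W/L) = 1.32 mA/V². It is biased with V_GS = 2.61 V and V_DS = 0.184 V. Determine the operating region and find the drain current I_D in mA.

Triode; I_D = 0.274 mA

V_ov = V_GS − V_th = 2.61 − 1.39 = 1.22 V.
Since V_DS = 0.184 V < V_ov = 1.22 V, the device is in the triode region.
I_D = k_n [V_ov · V_DS − ½ V_DS²] = 1.32 × [1.22 × 0.184 − 0.5 × 0.184²] = 0.274 mA.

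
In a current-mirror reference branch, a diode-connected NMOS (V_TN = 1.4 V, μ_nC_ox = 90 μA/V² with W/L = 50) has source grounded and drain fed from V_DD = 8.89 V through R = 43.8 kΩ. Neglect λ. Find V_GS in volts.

V_GS = 1.67 V

With gate tied to drain, V_GS = V_DS ≥ V_GS − V_TN, so the device is in saturation.
k_n = μ_nC_ox · (W/L) = 4.5 mA/V².
KCL at the drain: ½ k_n (V_GS − V_TN)² = (V_DD − V_GS)/R.
Let x = V_GS − 1.4. Then 98.5 x² + x − 7.49 = 0, giving x = 0.271 V (positive root), so V_GS = 1.67 V.
I_D = (V_DD − V_GS)/R = (8.89 − 1.67) / 43.8 = 0.165 mA.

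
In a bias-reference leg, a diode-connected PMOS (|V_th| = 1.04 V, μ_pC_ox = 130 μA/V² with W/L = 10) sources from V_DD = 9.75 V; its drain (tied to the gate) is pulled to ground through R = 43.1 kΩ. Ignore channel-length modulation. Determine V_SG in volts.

V_SG = 1.58 V

With gate tied to drain, V_SG = V_SD ≥ V_SG − |V_th|, so the device is in saturation.
k_p = μ_pC_ox · (W/L) = 1.3 mA/V².
KCL at the drain: ½ k_p (V_SG − |V_th|)² = (V_DD − V_SG)/R.
Let x = V_SG − 1.04. Then 28 x² + x − 8.71 = 0, giving x = 0.54 V (positive root), so V_SG = 1.58 V.
I_D = (V_DD − V_SG)/R = (9.75 − 1.58) / 43.1 = 0.19 mA.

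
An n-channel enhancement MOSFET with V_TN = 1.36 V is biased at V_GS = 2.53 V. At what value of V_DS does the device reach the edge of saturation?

The boundary between triode and saturation is V_DS = V_GS − V_TN = V_ov.
V_ov = 2.53 − 1.36 = 1.17 V.

V_DS,sat = 1.17 V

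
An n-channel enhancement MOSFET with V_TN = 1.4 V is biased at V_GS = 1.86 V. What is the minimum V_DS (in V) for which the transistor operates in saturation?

V_DS,sat = 0.460 V

The boundary between triode and saturation is V_DS = V_GS − V_TN = V_ov.
V_ov = 1.86 − 1.4 = 0.46 V.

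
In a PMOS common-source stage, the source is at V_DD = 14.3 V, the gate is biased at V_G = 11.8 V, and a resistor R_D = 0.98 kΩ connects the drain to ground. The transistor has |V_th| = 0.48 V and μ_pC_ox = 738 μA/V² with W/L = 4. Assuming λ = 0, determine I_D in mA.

I_D = 6.02 mA

V_SG = V_DD − V_G = 14.3 − 11.8 = 2.5 V, so V_ov = 2.5 − 0.48 = 2.02 V.
k_p = μ_pC_ox · (W/L) = 2.952 mA/V².
Assume saturation: I_D = ½ k_p V_ov² = 0.5 × 2.952 × 2.02² = 6.02 mA, giving V_SD = V_DD − I_D R_D = 14.3 − 6.02 × 0.98 = 8.4 V.
V_SD = 8.4 V ≥ V_ov = 2.02 V, confirming saturation.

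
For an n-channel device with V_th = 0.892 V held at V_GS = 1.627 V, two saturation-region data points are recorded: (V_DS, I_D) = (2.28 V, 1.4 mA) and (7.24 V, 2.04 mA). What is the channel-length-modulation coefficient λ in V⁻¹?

λ = 0.117 V⁻¹

With V_GS fixed, I_D ∝ (1 + λ V_DS) in saturation, so I_D2/I_D1 = (1 + λ V_DS2)/(1 + λ V_DS1).
2.04/1.4 = 1.457 = (1 + 7.24 λ)/(1 + 2.28 λ).
Solving: λ (I_D1 V_DS2 − I_D2 V_DS1) = I_D2 − I_D1, so λ = (2.04 − 1.4) / (1.4 × 7.24 − 2.04 × 2.28) = 0.64 / 5.48 = 0.117 V⁻¹.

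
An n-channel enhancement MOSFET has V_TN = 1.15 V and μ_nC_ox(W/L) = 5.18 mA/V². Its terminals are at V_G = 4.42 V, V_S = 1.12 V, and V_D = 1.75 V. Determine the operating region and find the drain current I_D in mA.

Triode; I_D = 5.99 mA

V_GS = V_G − V_S = 4.42 − 1.12 = 3.3 V; V_DS = V_D − V_S = 1.75 − 1.12 = 0.63 V.
V_ov = V_GS − V_TN = 3.3 − 1.15 = 2.15 V.
Since V_DS = 0.63 V < V_ov = 2.15 V, the device is in the triode region.
I_D = k_n [V_ov · V_DS − ½ V_DS²] = 5.18 × [2.15 × 0.63 − 0.5 × 0.63²] = 5.99 mA.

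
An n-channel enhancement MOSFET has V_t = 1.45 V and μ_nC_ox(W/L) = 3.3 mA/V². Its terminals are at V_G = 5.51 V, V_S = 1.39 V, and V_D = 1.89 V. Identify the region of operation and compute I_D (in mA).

Triode; I_D = 3.99 mA

V_GS = V_G − V_S = 5.51 − 1.39 = 4.12 V; V_DS = V_D − V_S = 1.89 − 1.39 = 0.5 V.
V_ov = V_GS − V_t = 4.12 − 1.45 = 2.67 V.
Since V_DS = 0.5 V < V_ov = 2.67 V, the device is in the triode region.
I_D = k_n [V_ov · V_DS − ½ V_DS²] = 3.3 × [2.67 × 0.5 − 0.5 × 0.5²] = 3.99 mA.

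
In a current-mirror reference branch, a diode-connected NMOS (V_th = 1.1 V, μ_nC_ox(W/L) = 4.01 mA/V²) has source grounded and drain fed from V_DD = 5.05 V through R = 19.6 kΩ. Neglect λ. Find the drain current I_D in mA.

I_D = 0.186 mA

With gate tied to drain, V_GS = V_DS ≥ V_GS − V_th, so the device is in saturation.
KCL at the drain: ½ k_n (V_GS − V_th)² = (V_DD − V_GS)/R.
Let x = V_GS − 1.1. Then 39.3 x² + x − 3.95 = 0, giving x = 0.305 V (positive root), so V_GS = 1.4 V.
I_D = (V_DD − V_GS)/R = (5.05 − 1.4) / 19.6 = 0.186 mA.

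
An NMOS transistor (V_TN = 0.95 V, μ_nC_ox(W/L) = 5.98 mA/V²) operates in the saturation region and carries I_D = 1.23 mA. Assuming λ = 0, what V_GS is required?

V_GS = 1.59 V

In saturation I_D = ½ k_n (V_GS − V_TN)², so V_GS − V_TN = √(2 I_D / k_n) = √(2 × 1.23 / 5.98) = 0.641 V.
V_GS = 0.95 + 0.641 = 1.59 V.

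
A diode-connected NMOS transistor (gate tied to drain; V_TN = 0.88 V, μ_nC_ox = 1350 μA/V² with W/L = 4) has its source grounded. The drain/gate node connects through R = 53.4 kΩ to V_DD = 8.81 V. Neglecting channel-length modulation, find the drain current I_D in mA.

I_D = 0.144 mA

With gate tied to drain, V_GS = V_DS ≥ V_GS − V_TN, so the device is in saturation.
k_n = μ_nC_ox · (W/L) = 5.4 mA/V².
KCL at the drain: ½ k_n (V_GS − V_TN)² = (V_DD − V_GS)/R.
Let x = V_GS − 0.88. Then 144 x² + x − 7.93 = 0, giving x = 0.231 V (positive root), so V_GS = 1.11 V.
I_D = (V_DD − V_GS)/R = (8.81 − 1.11) / 53.4 = 0.144 mA.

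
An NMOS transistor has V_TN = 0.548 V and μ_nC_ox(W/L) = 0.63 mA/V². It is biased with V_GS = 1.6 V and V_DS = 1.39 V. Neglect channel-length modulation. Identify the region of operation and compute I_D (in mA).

V_ov = V_GS − V_TN = 1.6 − 0.548 = 1.05 V.
Since V_DS = 1.39 V ≥ V_ov = 1.05 V, the device is in saturation.
I_D = ½ k_n V_ov² = 0.5 × 0.63 × 1.05² = 0.349 mA.

Saturation; I_D = 0.349 mA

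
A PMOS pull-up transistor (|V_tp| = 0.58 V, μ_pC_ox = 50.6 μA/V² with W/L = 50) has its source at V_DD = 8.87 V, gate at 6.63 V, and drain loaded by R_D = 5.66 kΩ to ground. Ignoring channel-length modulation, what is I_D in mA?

I_D = 1.50 mA

V_SG = V_DD − V_G = 8.87 − 6.63 = 2.24 V, so V_ov = 2.24 − 0.58 = 1.66 V.
k_p = μ_pC_ox · (W/L) = 2.53 mA/V².
Assume saturation: I_D = ½ k_p V_ov² = 0.5 × 2.53 × 1.66² = 3.49 mA, giving V_SD = V_DD − I_D R_D = 8.87 − 3.49 × 5.66 = -10.9 V.
But -10.9 V < V_ov = 1.66 V, so the device is actually in triode.
In triode I_D = k_p[V_ov V_SD − ½ V_SD²] and I_D = (V_DD − V_SD)/R_D. Equating: 7.16 V_SD² − 24.77 V_SD + 8.87 = 0, giving V_SD = 0.406 V (the root below V_ov).
I_D = (8.87 − 0.406) / 5.66 = 1.5 mA.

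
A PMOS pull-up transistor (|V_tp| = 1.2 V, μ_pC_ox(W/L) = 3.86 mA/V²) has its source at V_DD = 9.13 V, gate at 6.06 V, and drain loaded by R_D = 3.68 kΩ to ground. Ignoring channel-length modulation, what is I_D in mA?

V_SG = V_DD − V_G = 9.13 − 6.06 = 3.07 V, so V_ov = 3.07 − 1.2 = 1.87 V.
Assume saturation: I_D = ½ k_p V_ov² = 0.5 × 3.86 × 1.87² = 6.75 mA, giving V_SD = V_DD − I_D R_D = 9.13 − 6.75 × 3.68 = -15.7 V.
But -15.7 V < V_ov = 1.87 V, so the device is actually in triode.
In triode I_D = k_p[V_ov V_SD − ½ V_SD²] and I_D = (V_DD − V_SD)/R_D. Equating: 7.1 V_SD² − 27.56 V_SD + 9.13 = 0, giving V_SD = 0.366 V (the root below V_ov).
I_D = (9.13 − 0.366) / 3.68 = 2.38 mA.

I_D = 2.38 mA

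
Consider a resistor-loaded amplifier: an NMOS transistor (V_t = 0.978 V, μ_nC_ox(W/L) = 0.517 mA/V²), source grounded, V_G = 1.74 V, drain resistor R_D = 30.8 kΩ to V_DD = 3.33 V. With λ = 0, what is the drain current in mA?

V_GS = V_G = 1.74 V, so V_ov = 1.74 − 0.978 = 0.762 V.
Assume saturation: I_D = ½ k_n V_ov² = 0.5 × 0.517 × 0.762² = 0.15 mA, giving V_DS = V_DD − I_D R_D = 3.33 − 0.15 × 30.8 = -1.29 V.
But -1.29 V < V_ov = 0.762 V, so the device is actually in triode.
In triode I_D = k_n[V_ov V_DS − ½ V_DS²] and I_D = (V_DD − V_DS)/R_D. Equating: 7.96 V_DS² − 13.13 V_DS + 3.33 = 0, giving V_DS = 0.313 V (the root below V_ov).
I_D = (3.33 − 0.313) / 30.8 = 0.098 mA.

I_D = 0.0980 mA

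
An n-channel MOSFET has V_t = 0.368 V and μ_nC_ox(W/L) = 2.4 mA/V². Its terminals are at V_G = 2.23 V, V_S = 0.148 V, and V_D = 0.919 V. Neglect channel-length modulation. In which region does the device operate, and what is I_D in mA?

Triode; I_D = 2.46 mA

V_GS = V_G − V_S = 2.23 − 0.148 = 2.08 V; V_DS = V_D − V_S = 0.919 − 0.148 = 0.771 V.
V_ov = V_GS − V_t = 2.08 − 0.368 = 1.71 V.
Since V_DS = 0.771 V < V_ov = 1.71 V, the device is in the triode region.
I_D = k_n [V_ov · V_DS − ½ V_DS²] = 2.4 × [1.71 × 0.771 − 0.5 × 0.771²] = 2.46 mA.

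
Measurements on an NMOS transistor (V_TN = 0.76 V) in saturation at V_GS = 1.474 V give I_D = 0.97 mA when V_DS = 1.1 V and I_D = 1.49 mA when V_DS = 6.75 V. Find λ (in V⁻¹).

λ = 0.106 V⁻¹

With V_GS fixed, I_D ∝ (1 + λ V_DS) in saturation, so I_D2/I_D1 = (1 + λ V_DS2)/(1 + λ V_DS1).
1.49/0.97 = 1.536 = (1 + 6.75 λ)/(1 + 1.1 λ).
Solving: λ (I_D1 V_DS2 − I_D2 V_DS1) = I_D2 − I_D1, so λ = (1.49 − 0.97) / (0.97 × 6.75 − 1.49 × 1.1) = 0.52 / 4.91 = 0.106 V⁻¹.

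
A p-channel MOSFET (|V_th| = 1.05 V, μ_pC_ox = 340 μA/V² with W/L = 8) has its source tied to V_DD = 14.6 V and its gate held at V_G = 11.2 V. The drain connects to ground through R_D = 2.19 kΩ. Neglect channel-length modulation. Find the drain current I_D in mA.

I_D = 6.06 mA

V_SG = V_DD − V_G = 14.6 − 11.2 = 3.4 V, so V_ov = 3.4 − 1.05 = 2.35 V.
k_p = μ_pC_ox · (W/L) = 2.72 mA/V².
Assume saturation: I_D = ½ k_p V_ov² = 0.5 × 2.72 × 2.35² = 7.51 mA, giving V_SD = V_DD − I_D R_D = 14.6 − 7.51 × 2.19 = -1.85 V.
But -1.85 V < V_ov = 2.35 V, so the device is actually in triode.
In triode I_D = k_p[V_ov V_SD − ½ V_SD²] and I_D = (V_DD − V_SD)/R_D. Equating: 2.98 V_SD² − 15 V_SD + 14.6 = 0, giving V_SD = 1.32 V (the root below V_ov).
I_D = (14.6 − 1.32) / 2.19 = 6.06 mA.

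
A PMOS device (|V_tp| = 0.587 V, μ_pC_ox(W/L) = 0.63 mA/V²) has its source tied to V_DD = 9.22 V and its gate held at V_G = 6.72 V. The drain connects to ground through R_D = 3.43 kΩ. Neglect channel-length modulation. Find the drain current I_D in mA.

I_D = 1.15 mA

V_SG = V_DD − V_G = 9.22 − 6.72 = 2.5 V, so V_ov = 2.5 − 0.587 = 1.91 V.
Assume saturation: I_D = ½ k_p V_ov² = 0.5 × 0.63 × 1.91² = 1.15 mA, giving V_SD = V_DD − I_D R_D = 9.22 − 1.15 × 3.43 = 5.27 V.
V_SD = 5.27 V ≥ V_ov = 1.91 V, confirming saturation.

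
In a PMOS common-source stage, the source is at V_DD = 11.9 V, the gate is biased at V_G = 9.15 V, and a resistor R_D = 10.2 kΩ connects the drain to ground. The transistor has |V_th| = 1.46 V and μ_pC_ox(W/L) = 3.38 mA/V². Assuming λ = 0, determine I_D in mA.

V_SG = V_DD − V_G = 11.9 − 9.15 = 2.75 V, so V_ov = 2.75 − 1.46 = 1.29 V.
Assume saturation: I_D = ½ k_p V_ov² = 0.5 × 3.38 × 1.29² = 2.81 mA, giving V_SD = V_DD − I_D R_D = 11.9 − 2.81 × 10.2 = -16.8 V.
But -16.8 V < V_ov = 1.29 V, so the device is actually in triode.
In triode I_D = k_p[V_ov V_SD − ½ V_SD²] and I_D = (V_DD − V_SD)/R_D. Equating: 17.2 V_SD² − 45.47 V_SD + 11.9 = 0, giving V_SD = 0.295 V (the root below V_ov).
I_D = (11.9 − 0.295) / 10.2 = 1.14 mA.

I_D = 1.14 mA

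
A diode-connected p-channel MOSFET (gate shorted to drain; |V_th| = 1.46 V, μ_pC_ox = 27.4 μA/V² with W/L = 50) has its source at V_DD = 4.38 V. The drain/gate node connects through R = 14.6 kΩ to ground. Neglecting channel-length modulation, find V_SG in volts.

V_SG = 1.95 V

With gate tied to drain, V_SG = V_SD ≥ V_SG − |V_th|, so the device is in saturation.
k_p = μ_pC_ox · (W/L) = 1.37 mA/V².
KCL at the drain: ½ k_p (V_SG − |V_th|)² = (V_DD − V_SG)/R.
Let x = V_SG − 1.46. Then 10 x² + x − 2.92 = 0, giving x = 0.493 V (positive root), so V_SG = 1.95 V.
I_D = (V_DD − V_SG)/R = (4.38 − 1.95) / 14.6 = 0.166 mA.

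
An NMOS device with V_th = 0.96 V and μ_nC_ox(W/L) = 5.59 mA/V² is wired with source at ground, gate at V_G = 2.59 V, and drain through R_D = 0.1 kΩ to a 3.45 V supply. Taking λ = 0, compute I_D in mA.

I_D = 7.43 mA

V_GS = V_G = 2.59 V, so V_ov = 2.59 − 0.96 = 1.63 V.
Assume saturation: I_D = ½ k_n V_ov² = 0.5 × 5.59 × 1.63² = 7.43 mA, giving V_DS = V_DD − I_D R_D = 3.45 − 7.43 × 0.1 = 2.71 V.
V_DS = 2.71 V ≥ V_ov = 1.63 V, confirming saturation.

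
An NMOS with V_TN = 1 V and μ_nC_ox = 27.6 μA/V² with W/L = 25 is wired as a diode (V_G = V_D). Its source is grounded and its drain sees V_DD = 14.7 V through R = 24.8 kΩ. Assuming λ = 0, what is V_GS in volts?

V_GS = 2.21 V

With gate tied to drain, V_GS = V_DS ≥ V_GS − V_TN, so the device is in saturation.
k_n = μ_nC_ox · (W/L) = 0.69 mA/V².
KCL at the drain: ½ k_n (V_GS − V_TN)² = (V_DD − V_GS)/R.
Let x = V_GS − 1. Then 8.56 x² + x − 13.7 = 0, giving x = 1.21 V (positive root), so V_GS = 2.21 V.
I_D = (V_DD − V_GS)/R = (14.7 − 2.21) / 24.8 = 0.504 mA.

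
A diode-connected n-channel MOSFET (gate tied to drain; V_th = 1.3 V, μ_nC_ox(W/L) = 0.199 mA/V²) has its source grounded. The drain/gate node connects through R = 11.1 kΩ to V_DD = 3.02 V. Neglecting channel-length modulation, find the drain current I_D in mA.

With gate tied to drain, V_GS = V_DS ≥ V_GS − V_th, so the device is in saturation.
KCL at the drain: ½ k_n (V_GS − V_th)² = (V_DD − V_GS)/R.
Let x = V_GS − 1.3. Then 1.1 x² + x − 1.72 = 0, giving x = 0.875 V (positive root), so V_GS = 2.17 V.
I_D = (V_DD − V_GS)/R = (3.02 − 2.17) / 11.1 = 0.0761 mA.

I_D = 0.0761 mA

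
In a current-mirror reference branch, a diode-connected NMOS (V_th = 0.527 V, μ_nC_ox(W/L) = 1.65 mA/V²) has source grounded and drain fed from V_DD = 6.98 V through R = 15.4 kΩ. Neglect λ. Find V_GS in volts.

With gate tied to drain, V_GS = V_DS ≥ V_GS − V_th, so the device is in saturation.
KCL at the drain: ½ k_n (V_GS − V_th)² = (V_DD − V_GS)/R.
Let x = V_GS − 0.527. Then 12.7 x² + x − 6.453 = 0, giving x = 0.674 V (positive root), so V_GS = 1.2 V.
I_D = (V_DD − V_GS)/R = (6.98 − 1.2) / 15.4 = 0.375 mA.

V_GS = 1.20 V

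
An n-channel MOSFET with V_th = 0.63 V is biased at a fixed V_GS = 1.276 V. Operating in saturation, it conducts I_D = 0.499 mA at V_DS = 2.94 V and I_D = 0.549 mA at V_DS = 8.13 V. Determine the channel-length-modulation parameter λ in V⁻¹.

With V_GS fixed, I_D ∝ (1 + λ V_DS) in saturation, so I_D2/I_D1 = (1 + λ V_DS2)/(1 + λ V_DS1).
0.549/0.499 = 1.1 = (1 + 8.13 λ)/(1 + 2.94 λ).
Solving: λ (I_D1 V_DS2 − I_D2 V_DS1) = I_D2 − I_D1, so λ = (0.549 − 0.499) / (0.499 × 8.13 − 0.549 × 2.94) = 0.05 / 2.44 = 0.0205 V⁻¹.

λ = 0.0205 V⁻¹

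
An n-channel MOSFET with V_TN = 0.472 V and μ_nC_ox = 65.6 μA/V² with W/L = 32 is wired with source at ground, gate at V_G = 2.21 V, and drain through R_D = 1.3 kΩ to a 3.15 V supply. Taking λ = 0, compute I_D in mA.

I_D = 1.92 mA

V_GS = V_G = 2.21 V, so V_ov = 2.21 − 0.472 = 1.74 V.
k_n = μ_nC_ox · (W/L) = 2.099 mA/V².
Assume saturation: I_D = ½ k_n V_ov² = 0.5 × 2.099 × 1.74² = 3.17 mA, giving V_DS = V_DD − I_D R_D = 3.15 − 3.17 × 1.3 = -0.972 V.
But -0.972 V < V_ov = 1.74 V, so the device is actually in triode.
In triode I_D = k_n[V_ov V_DS − ½ V_DS²] and I_D = (V_DD − V_DS)/R_D. Equating: 1.36 V_DS² − 5.743 V_DS + 3.15 = 0, giving V_DS = 0.648 V (the root below V_ov).
I_D = (3.15 − 0.648) / 1.3 = 1.92 mA.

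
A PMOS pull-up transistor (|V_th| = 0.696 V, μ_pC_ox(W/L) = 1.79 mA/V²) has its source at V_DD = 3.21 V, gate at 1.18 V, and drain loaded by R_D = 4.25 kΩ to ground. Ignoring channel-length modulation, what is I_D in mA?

V_SG = V_DD − V_G = 3.21 − 1.18 = 2.03 V, so V_ov = 2.03 − 0.696 = 1.33 V.
Assume saturation: I_D = ½ k_p V_ov² = 0.5 × 1.79 × 1.33² = 1.59 mA, giving V_SD = V_DD − I_D R_D = 3.21 − 1.59 × 4.25 = -3.56 V.
But -3.56 V < V_ov = 1.33 V, so the device is actually in triode.
In triode I_D = k_p[V_ov V_SD − ½ V_SD²] and I_D = (V_DD − V_SD)/R_D. Equating: 3.8 V_SD² − 11.15 V_SD + 3.21 = 0, giving V_SD = 0.324 V (the root below V_ov).
I_D = (3.21 − 0.324) / 4.25 = 0.679 mA.

I_D = 0.679 mA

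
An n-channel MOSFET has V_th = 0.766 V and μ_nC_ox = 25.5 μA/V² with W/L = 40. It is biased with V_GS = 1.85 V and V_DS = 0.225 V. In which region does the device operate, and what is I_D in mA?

k_n = μ_nC_ox · (W/L) = 1.02 mA/V².
V_ov = V_GS − V_th = 1.85 − 0.766 = 1.08 V.
Since V_DS = 0.225 V < V_ov = 1.08 V, the device is in the triode region.
I_D = k_n [V_ov · V_DS − ½ V_DS²] = 1.02 × [1.08 × 0.225 − 0.5 × 0.225²] = 0.223 mA.

Triode; I_D = 0.223 mA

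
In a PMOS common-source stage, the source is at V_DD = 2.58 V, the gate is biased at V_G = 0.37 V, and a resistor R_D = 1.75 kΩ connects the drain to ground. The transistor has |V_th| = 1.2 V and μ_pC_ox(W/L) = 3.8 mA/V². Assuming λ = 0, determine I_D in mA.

I_D = 1.24 mA

V_SG = V_DD − V_G = 2.58 − 0.37 = 2.21 V, so V_ov = 2.21 − 1.2 = 1.01 V.
Assume saturation: I_D = ½ k_p V_ov² = 0.5 × 3.8 × 1.01² = 1.94 mA, giving V_SD = V_DD − I_D R_D = 2.58 − 1.94 × 1.75 = -0.812 V.
But -0.812 V < V_ov = 1.01 V, so the device is actually in triode.
In triode I_D = k_p[V_ov V_SD − ½ V_SD²] and I_D = (V_DD − V_SD)/R_D. Equating: 3.32 V_SD² − 7.716 V_SD + 2.58 = 0, giving V_SD = 0.405 V (the root below V_ov).
I_D = (2.58 − 0.405) / 1.75 = 1.24 mA.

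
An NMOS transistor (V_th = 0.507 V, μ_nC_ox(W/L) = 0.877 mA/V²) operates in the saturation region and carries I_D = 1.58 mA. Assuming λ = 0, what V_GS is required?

In saturation I_D = ½ k_n (V_GS − V_th)², so V_GS − V_th = √(2 I_D / k_n) = √(2 × 1.58 / 0.877) = 1.9 V.
V_GS = 0.507 + 1.9 = 2.41 V.

V_GS = 2.41 V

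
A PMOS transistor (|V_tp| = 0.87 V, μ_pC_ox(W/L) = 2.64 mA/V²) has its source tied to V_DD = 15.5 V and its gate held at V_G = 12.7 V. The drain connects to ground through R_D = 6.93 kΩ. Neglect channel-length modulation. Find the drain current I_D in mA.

I_D = 2.17 mA

V_SG = V_DD − V_G = 15.5 − 12.7 = 2.8 V, so V_ov = 2.8 − 0.87 = 1.93 V.
Assume saturation: I_D = ½ k_p V_ov² = 0.5 × 2.64 × 1.93² = 4.92 mA, giving V_SD = V_DD − I_D R_D = 15.5 − 4.92 × 6.93 = -18.6 V.
But -18.6 V < V_ov = 1.93 V, so the device is actually in triode.
In triode I_D = k_p[V_ov V_SD − ½ V_SD²] and I_D = (V_DD − V_SD)/R_D. Equating: 9.15 V_SD² − 36.31 V_SD + 15.5 = 0, giving V_SD = 0.487 V (the root below V_ov).
I_D = (15.5 − 0.487) / 6.93 = 2.17 mA.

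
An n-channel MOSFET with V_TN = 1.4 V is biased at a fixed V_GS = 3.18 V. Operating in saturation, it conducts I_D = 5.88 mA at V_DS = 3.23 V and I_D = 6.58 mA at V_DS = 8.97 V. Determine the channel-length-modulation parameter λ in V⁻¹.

With V_GS fixed, I_D ∝ (1 + λ V_DS) in saturation, so I_D2/I_D1 = (1 + λ V_DS2)/(1 + λ V_DS1).
6.58/5.88 = 1.119 = (1 + 8.97 λ)/(1 + 3.23 λ).
Solving: λ (I_D1 V_DS2 − I_D2 V_DS1) = I_D2 − I_D1, so λ = (6.58 − 5.88) / (5.88 × 8.97 − 6.58 × 3.23) = 0.7 / 31.5 = 0.0222 V⁻¹.

λ = 0.0222 V⁻¹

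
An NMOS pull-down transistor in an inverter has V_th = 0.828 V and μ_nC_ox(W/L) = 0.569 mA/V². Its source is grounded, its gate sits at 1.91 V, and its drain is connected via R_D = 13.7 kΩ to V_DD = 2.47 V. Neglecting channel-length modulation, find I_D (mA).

I_D = 0.158 mA

V_GS = V_G = 1.91 V, so V_ov = 1.91 − 0.828 = 1.08 V.
Assume saturation: I_D = ½ k_n V_ov² = 0.5 × 0.569 × 1.08² = 0.333 mA, giving V_DS = V_DD − I_D R_D = 2.47 − 0.333 × 13.7 = -2.09 V.
But -2.09 V < V_ov = 1.08 V, so the device is actually in triode.
In triode I_D = k_n[V_ov V_DS − ½ V_DS²] and I_D = (V_DD − V_DS)/R_D. Equating: 3.9 V_DS² − 9.435 V_DS + 2.47 = 0, giving V_DS = 0.299 V (the root below V_ov).
I_D = (2.47 − 0.299) / 13.7 = 0.158 mA.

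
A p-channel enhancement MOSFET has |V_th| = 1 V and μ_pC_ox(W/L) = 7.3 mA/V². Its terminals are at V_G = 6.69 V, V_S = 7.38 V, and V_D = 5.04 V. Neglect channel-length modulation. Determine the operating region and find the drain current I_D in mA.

V_SG = V_S − V_G = 7.38 − 6.69 = 0.69 V; V_SD = V_S − V_D = 7.38 − 5.04 = 2.34 V.
V_SG = 0.69 V < |V_th| = 1 V, so the transistor is in cutoff.

Cutoff; I_D = 0 mA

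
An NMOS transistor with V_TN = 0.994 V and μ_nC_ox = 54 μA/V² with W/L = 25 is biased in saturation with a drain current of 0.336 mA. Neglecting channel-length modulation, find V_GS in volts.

V_GS = 1.70 V

k_n = μ_nC_ox · (W/L) = 1.35 mA/V².
In saturation I_D = ½ k_n (V_GS − V_TN)², so V_GS − V_TN = √(2 I_D / k_n) = √(2 × 0.336 / 1.35) = 0.706 V.
V_GS = 0.994 + 0.706 = 1.7 V.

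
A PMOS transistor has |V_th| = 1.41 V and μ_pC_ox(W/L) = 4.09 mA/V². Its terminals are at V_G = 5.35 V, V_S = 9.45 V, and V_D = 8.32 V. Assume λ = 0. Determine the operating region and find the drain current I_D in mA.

V_SG = V_S − V_G = 9.45 − 5.35 = 4.1 V; V_SD = V_S − V_D = 9.45 − 8.32 = 1.13 V.
V_ov = V_SG − |V_th| = 4.1 − 1.41 = 2.69 V.
Since V_SD = 1.13 V < V_ov = 2.69 V, the device is in the triode region.
I_D = k_p [V_ov · V_SD − ½ V_SD²] = 4.09 × [2.69 × 1.13 − 0.5 × 1.13²] = 9.82 mA.

Triode; I_D = 9.82 mA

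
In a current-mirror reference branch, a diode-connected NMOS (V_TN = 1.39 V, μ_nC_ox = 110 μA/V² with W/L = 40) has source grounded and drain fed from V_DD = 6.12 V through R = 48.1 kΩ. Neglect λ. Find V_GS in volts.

V_GS = 1.60 V

With gate tied to drain, V_GS = V_DS ≥ V_GS − V_TN, so the device is in saturation.
k_n = μ_nC_ox · (W/L) = 4.4 mA/V².
KCL at the drain: ½ k_n (V_GS − V_TN)² = (V_DD − V_GS)/R.
Let x = V_GS − 1.39. Then 106 x² + x − 4.73 = 0, giving x = 0.207 V (positive root), so V_GS = 1.6 V.
I_D = (V_DD − V_GS)/R = (6.12 − 1.6) / 48.1 = 0.094 mA.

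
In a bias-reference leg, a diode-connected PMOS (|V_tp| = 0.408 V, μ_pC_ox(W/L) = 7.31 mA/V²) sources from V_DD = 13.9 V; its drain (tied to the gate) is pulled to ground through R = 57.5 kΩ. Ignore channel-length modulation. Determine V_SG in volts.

With gate tied to drain, V_SG = V_SD ≥ V_SG − |V_tp|, so the device is in saturation.
KCL at the drain: ½ k_p (V_SG − |V_tp|)² = (V_DD − V_SG)/R.
Let x = V_SG − 0.408. Then 210 x² + x − 13.49 = 0, giving x = 0.251 V (positive root), so V_SG = 0.659 V.
I_D = (V_DD − V_SG)/R = (13.9 − 0.659) / 57.5 = 0.23 mA.

V_SG = 0.659 V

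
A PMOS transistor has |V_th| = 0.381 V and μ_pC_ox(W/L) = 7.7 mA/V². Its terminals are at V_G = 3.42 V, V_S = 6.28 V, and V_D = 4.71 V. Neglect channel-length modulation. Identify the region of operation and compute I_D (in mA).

Triode; I_D = 20.5 mA

V_SG = V_S − V_G = 6.28 − 3.42 = 2.86 V; V_SD = V_S − V_D = 6.28 − 4.71 = 1.57 V.
V_ov = V_SG − |V_th| = 2.86 − 0.381 = 2.48 V.
Since V_SD = 1.57 V < V_ov = 2.48 V, the device is in the triode region.
I_D = k_p [V_ov · V_SD − ½ V_SD²] = 7.7 × [2.48 × 1.57 − 0.5 × 1.57²] = 20.5 mA.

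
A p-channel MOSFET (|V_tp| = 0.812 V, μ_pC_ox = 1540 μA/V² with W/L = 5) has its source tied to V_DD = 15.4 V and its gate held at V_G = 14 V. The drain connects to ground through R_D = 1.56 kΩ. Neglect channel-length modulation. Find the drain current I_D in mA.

V_SG = V_DD − V_G = 15.4 − 14 = 1.4 V, so V_ov = 1.4 − 0.812 = 0.588 V.
k_p = μ_pC_ox · (W/L) = 7.7 mA/V².
Assume saturation: I_D = ½ k_p V_ov² = 0.5 × 7.7 × 0.588² = 1.33 mA, giving V_SD = V_DD − I_D R_D = 15.4 − 1.33 × 1.56 = 13.3 V.
V_SD = 13.3 V ≥ V_ov = 0.588 V, confirming saturation.

I_D = 1.33 mA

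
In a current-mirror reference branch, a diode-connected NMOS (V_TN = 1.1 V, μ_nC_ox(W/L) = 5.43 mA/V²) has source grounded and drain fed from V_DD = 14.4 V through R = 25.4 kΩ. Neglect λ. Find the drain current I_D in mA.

With gate tied to drain, V_GS = V_DS ≥ V_GS − V_TN, so the device is in saturation.
KCL at the drain: ½ k_n (V_GS − V_TN)² = (V_DD − V_GS)/R.
Let x = V_GS − 1.1. Then 69 x² + x − 13.3 = 0, giving x = 0.432 V (positive root), so V_GS = 1.53 V.
I_D = (V_DD − V_GS)/R = (14.4 − 1.53) / 25.4 = 0.507 mA.

I_D = 0.507 mA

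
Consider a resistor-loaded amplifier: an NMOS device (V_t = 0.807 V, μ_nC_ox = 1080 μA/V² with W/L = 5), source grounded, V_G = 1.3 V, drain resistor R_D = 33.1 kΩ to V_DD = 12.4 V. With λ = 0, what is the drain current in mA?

I_D = 0.370 mA

V_GS = V_G = 1.3 V, so V_ov = 1.3 − 0.807 = 0.493 V.
k_n = μ_nC_ox · (W/L) = 5.4 mA/V².
Assume saturation: I_D = ½ k_n V_ov² = 0.5 × 5.4 × 0.493² = 0.656 mA, giving V_DS = V_DD − I_D R_D = 12.4 − 0.656 × 33.1 = -9.32 V.
But -9.32 V < V_ov = 0.493 V, so the device is actually in triode.
In triode I_D = k_n[V_ov V_DS − ½ V_DS²] and I_D = (V_DD − V_DS)/R_D. Equating: 89.4 V_DS² − 89.12 V_DS + 12.4 = 0, giving V_DS = 0.167 V (the root below V_ov).
I_D = (12.4 − 0.167) / 33.1 = 0.37 mA.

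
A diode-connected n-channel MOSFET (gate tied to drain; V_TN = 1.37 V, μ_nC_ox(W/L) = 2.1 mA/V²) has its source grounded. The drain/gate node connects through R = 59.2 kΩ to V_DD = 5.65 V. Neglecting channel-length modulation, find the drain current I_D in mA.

I_D = 0.0680 mA

With gate tied to drain, V_GS = V_DS ≥ V_GS − V_TN, so the device is in saturation.
KCL at the drain: ½ k_n (V_GS − V_TN)² = (V_DD − V_GS)/R.
Let x = V_GS − 1.37. Then 62.2 x² + x − 4.28 = 0, giving x = 0.254 V (positive root), so V_GS = 1.62 V.
I_D = (V_DD − V_GS)/R = (5.65 − 1.62) / 59.2 = 0.068 mA.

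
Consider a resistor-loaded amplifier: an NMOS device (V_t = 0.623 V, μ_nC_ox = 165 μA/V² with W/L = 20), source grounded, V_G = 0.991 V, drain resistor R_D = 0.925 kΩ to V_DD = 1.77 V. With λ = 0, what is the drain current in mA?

I_D = 0.223 mA

V_GS = V_G = 0.991 V, so V_ov = 0.991 − 0.623 = 0.368 V.
k_n = μ_nC_ox · (W/L) = 3.3 mA/V².
Assume saturation: I_D = ½ k_n V_ov² = 0.5 × 3.3 × 0.368² = 0.223 mA, giving V_DS = V_DD − I_D R_D = 1.77 − 0.223 × 0.925 = 1.56 V.
V_DS = 1.56 V ≥ V_ov = 0.368 V, confirming saturation.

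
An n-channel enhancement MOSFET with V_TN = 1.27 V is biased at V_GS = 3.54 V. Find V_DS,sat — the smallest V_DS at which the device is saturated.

The boundary between triode and saturation is V_DS = V_GS − V_TN = V_ov.
V_ov = 3.54 − 1.27 = 2.27 V.

V_DS,sat = 2.27 V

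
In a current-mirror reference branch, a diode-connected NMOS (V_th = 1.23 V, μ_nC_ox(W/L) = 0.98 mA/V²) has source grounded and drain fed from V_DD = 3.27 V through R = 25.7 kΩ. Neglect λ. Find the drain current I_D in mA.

I_D = 0.0652 mA

With gate tied to drain, V_GS = V_DS ≥ V_GS − V_th, so the device is in saturation.
KCL at the drain: ½ k_n (V_GS − V_th)² = (V_DD − V_GS)/R.
Let x = V_GS − 1.23. Then 12.6 x² + x − 2.04 = 0, giving x = 0.365 V (positive root), so V_GS = 1.59 V.
I_D = (V_DD − V_GS)/R = (3.27 − 1.59) / 25.7 = 0.0652 mA.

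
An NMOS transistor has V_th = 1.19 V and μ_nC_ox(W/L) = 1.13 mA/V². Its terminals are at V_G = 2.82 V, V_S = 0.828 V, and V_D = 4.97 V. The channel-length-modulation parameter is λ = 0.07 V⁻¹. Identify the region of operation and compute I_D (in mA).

V_GS = V_G − V_S = 2.82 − 0.828 = 1.99 V; V_DS = V_D − V_S = 4.97 − 0.828 = 4.14 V.
V_ov = V_GS − V_th = 1.99 − 1.19 = 0.802 V.
Since V_DS = 4.14 V ≥ V_ov = 0.802 V, the device is in saturation.
I_D = ½ k_n V_ov² (1 + λ V_DS) = 0.5 × 1.13 × 0.802² × (1 + 0.07 × 4.14) = 0.469 mA.

Saturation; I_D = 0.469 mA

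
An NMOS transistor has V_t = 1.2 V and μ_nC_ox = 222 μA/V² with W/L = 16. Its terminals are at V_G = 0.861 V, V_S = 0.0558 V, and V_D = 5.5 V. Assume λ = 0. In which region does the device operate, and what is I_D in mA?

Cutoff; I_D = 0 mA

V_GS = V_G − V_S = 0.861 − 0.0558 = 0.805 V; V_DS = V_D − V_S = 5.5 − 0.0558 = 5.44 V.
V_GS = 0.805 V < V_t = 1.2 V, so the transistor is in cutoff.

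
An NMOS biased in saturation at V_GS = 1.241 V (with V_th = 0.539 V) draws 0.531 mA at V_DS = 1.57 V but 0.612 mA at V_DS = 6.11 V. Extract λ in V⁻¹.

With V_GS fixed, I_D ∝ (1 + λ V_DS) in saturation, so I_D2/I_D1 = (1 + λ V_DS2)/(1 + λ V_DS1).
0.612/0.531 = 1.153 = (1 + 6.11 λ)/(1 + 1.57 λ).
Solving: λ (I_D1 V_DS2 − I_D2 V_DS1) = I_D2 − I_D1, so λ = (0.612 − 0.531) / (0.531 × 6.11 − 0.612 × 1.57) = 0.081 / 2.28 = 0.0355 V⁻¹.

λ = 0.0355 V⁻¹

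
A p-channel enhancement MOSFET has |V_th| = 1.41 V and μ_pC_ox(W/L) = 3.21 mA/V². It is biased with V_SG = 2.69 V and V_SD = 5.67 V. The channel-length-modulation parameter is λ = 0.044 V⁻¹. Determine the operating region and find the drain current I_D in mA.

Saturation; I_D = 3.29 mA

V_ov = V_SG − |V_th| = 2.69 − 1.41 = 1.28 V.
Since V_SD = 5.67 V ≥ V_ov = 1.28 V, the device is in saturation.
I_D = ½ k_p V_ov² (1 + λ V_SD) = 0.5 × 3.21 × 1.28² × (1 + 0.044 × 5.67) = 3.29 mA.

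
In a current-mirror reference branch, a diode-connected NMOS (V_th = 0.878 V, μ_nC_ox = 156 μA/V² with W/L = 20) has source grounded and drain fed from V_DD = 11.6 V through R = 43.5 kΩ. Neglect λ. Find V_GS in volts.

V_GS = 1.27 V

With gate tied to drain, V_GS = V_DS ≥ V_GS − V_th, so the device is in saturation.
k_n = μ_nC_ox · (W/L) = 3.12 mA/V².
KCL at the drain: ½ k_n (V_GS − V_th)² = (V_DD − V_GS)/R.
Let x = V_GS − 0.878. Then 67.9 x² + x − 10.72 = 0, giving x = 0.39 V (positive root), so V_GS = 1.27 V.
I_D = (V_DD − V_GS)/R = (11.6 − 1.27) / 43.5 = 0.238 mA.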